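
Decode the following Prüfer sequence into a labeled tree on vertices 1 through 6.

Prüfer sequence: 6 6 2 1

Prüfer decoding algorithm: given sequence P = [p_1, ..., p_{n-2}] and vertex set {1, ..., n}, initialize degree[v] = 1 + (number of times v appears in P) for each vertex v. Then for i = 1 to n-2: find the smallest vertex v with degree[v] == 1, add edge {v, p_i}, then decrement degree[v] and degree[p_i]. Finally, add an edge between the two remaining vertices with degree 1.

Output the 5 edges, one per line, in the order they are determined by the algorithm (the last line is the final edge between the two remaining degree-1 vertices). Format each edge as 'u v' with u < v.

Initial degrees: {1:2, 2:2, 3:1, 4:1, 5:1, 6:3}
Step 1: smallest deg-1 vertex = 3, p_1 = 6. Add edge {3,6}. Now deg[3]=0, deg[6]=2.
Step 2: smallest deg-1 vertex = 4, p_2 = 6. Add edge {4,6}. Now deg[4]=0, deg[6]=1.
Step 3: smallest deg-1 vertex = 5, p_3 = 2. Add edge {2,5}. Now deg[5]=0, deg[2]=1.
Step 4: smallest deg-1 vertex = 2, p_4 = 1. Add edge {1,2}. Now deg[2]=0, deg[1]=1.
Final: two remaining deg-1 vertices are 1, 6. Add edge {1,6}.

Answer: 3 6
4 6
2 5
1 2
1 6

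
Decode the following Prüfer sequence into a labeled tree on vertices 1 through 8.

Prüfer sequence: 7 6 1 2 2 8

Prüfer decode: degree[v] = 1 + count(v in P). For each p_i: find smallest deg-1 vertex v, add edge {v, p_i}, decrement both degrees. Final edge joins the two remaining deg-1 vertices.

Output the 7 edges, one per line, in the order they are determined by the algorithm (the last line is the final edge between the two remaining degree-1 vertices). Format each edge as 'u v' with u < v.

Initial degrees: {1:2, 2:3, 3:1, 4:1, 5:1, 6:2, 7:2, 8:2}
Step 1: smallest deg-1 vertex = 3, p_1 = 7. Add edge {3,7}. Now deg[3]=0, deg[7]=1.
Step 2: smallest deg-1 vertex = 4, p_2 = 6. Add edge {4,6}. Now deg[4]=0, deg[6]=1.
Step 3: smallest deg-1 vertex = 5, p_3 = 1. Add edge {1,5}. Now deg[5]=0, deg[1]=1.
Step 4: smallest deg-1 vertex = 1, p_4 = 2. Add edge {1,2}. Now deg[1]=0, deg[2]=2.
Step 5: smallest deg-1 vertex = 6, p_5 = 2. Add edge {2,6}. Now deg[6]=0, deg[2]=1.
Step 6: smallest deg-1 vertex = 2, p_6 = 8. Add edge {2,8}. Now deg[2]=0, deg[8]=1.
Final: two remaining deg-1 vertices are 7, 8. Add edge {7,8}.

Answer: 3 7
4 6
1 5
1 2
2 6
2 8
7 8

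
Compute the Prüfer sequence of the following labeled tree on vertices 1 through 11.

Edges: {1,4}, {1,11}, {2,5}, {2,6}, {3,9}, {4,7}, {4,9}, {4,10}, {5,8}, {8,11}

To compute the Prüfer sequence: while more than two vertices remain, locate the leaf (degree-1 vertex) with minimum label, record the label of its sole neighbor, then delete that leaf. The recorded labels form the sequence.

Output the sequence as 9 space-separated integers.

Answer: 9 2 5 8 4 11 4 4 1

Derivation:
Step 1: leaves = {3,6,7,10}. Remove smallest leaf 3, emit neighbor 9.
Step 2: leaves = {6,7,9,10}. Remove smallest leaf 6, emit neighbor 2.
Step 3: leaves = {2,7,9,10}. Remove smallest leaf 2, emit neighbor 5.
Step 4: leaves = {5,7,9,10}. Remove smallest leaf 5, emit neighbor 8.
Step 5: leaves = {7,8,9,10}. Remove smallest leaf 7, emit neighbor 4.
Step 6: leaves = {8,9,10}. Remove smallest leaf 8, emit neighbor 11.
Step 7: leaves = {9,10,11}. Remove smallest leaf 9, emit neighbor 4.
Step 8: leaves = {10,11}. Remove smallest leaf 10, emit neighbor 4.
Step 9: leaves = {4,11}. Remove smallest leaf 4, emit neighbor 1.
Done: 2 vertices remain (1, 11). Sequence = [9 2 5 8 4 11 4 4 1]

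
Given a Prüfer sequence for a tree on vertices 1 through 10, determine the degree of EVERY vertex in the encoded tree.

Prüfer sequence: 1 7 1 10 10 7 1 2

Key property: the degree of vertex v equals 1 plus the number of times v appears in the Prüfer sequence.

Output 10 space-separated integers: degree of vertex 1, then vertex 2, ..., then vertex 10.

Answer: 4 2 1 1 1 1 3 1 1 3

Derivation:
p_1 = 1: count[1] becomes 1
p_2 = 7: count[7] becomes 1
p_3 = 1: count[1] becomes 2
p_4 = 10: count[10] becomes 1
p_5 = 10: count[10] becomes 2
p_6 = 7: count[7] becomes 2
p_7 = 1: count[1] becomes 3
p_8 = 2: count[2] becomes 1
Degrees (1 + count): deg[1]=1+3=4, deg[2]=1+1=2, deg[3]=1+0=1, deg[4]=1+0=1, deg[5]=1+0=1, deg[6]=1+0=1, deg[7]=1+2=3, deg[8]=1+0=1, deg[9]=1+0=1, deg[10]=1+2=3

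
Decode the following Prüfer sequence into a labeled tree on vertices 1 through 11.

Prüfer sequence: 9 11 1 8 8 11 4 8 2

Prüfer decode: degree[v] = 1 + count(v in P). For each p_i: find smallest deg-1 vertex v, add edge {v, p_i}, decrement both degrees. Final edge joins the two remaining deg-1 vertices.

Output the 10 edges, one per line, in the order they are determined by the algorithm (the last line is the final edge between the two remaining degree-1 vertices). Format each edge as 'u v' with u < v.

Initial degrees: {1:2, 2:2, 3:1, 4:2, 5:1, 6:1, 7:1, 8:4, 9:2, 10:1, 11:3}
Step 1: smallest deg-1 vertex = 3, p_1 = 9. Add edge {3,9}. Now deg[3]=0, deg[9]=1.
Step 2: smallest deg-1 vertex = 5, p_2 = 11. Add edge {5,11}. Now deg[5]=0, deg[11]=2.
Step 3: smallest deg-1 vertex = 6, p_3 = 1. Add edge {1,6}. Now deg[6]=0, deg[1]=1.
Step 4: smallest deg-1 vertex = 1, p_4 = 8. Add edge {1,8}. Now deg[1]=0, deg[8]=3.
Step 5: smallest deg-1 vertex = 7, p_5 = 8. Add edge {7,8}. Now deg[7]=0, deg[8]=2.
Step 6: smallest deg-1 vertex = 9, p_6 = 11. Add edge {9,11}. Now deg[9]=0, deg[11]=1.
Step 7: smallest deg-1 vertex = 10, p_7 = 4. Add edge {4,10}. Now deg[10]=0, deg[4]=1.
Step 8: smallest deg-1 vertex = 4, p_8 = 8. Add edge {4,8}. Now deg[4]=0, deg[8]=1.
Step 9: smallest deg-1 vertex = 8, p_9 = 2. Add edge {2,8}. Now deg[8]=0, deg[2]=1.
Final: two remaining deg-1 vertices are 2, 11. Add edge {2,11}.

Answer: 3 9
5 11
1 6
1 8
7 8
9 11
4 10
4 8
2 8
2 11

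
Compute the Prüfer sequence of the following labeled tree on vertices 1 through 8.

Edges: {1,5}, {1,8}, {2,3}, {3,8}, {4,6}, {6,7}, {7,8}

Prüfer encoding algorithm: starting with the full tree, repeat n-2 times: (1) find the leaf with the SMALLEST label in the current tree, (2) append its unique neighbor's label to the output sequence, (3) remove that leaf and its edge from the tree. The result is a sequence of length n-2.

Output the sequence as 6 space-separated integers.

Answer: 3 8 6 1 8 7

Derivation:
Step 1: leaves = {2,4,5}. Remove smallest leaf 2, emit neighbor 3.
Step 2: leaves = {3,4,5}. Remove smallest leaf 3, emit neighbor 8.
Step 3: leaves = {4,5}. Remove smallest leaf 4, emit neighbor 6.
Step 4: leaves = {5,6}. Remove smallest leaf 5, emit neighbor 1.
Step 5: leaves = {1,6}. Remove smallest leaf 1, emit neighbor 8.
Step 6: leaves = {6,8}. Remove smallest leaf 6, emit neighbor 7.
Done: 2 vertices remain (7, 8). Sequence = [3 8 6 1 8 7]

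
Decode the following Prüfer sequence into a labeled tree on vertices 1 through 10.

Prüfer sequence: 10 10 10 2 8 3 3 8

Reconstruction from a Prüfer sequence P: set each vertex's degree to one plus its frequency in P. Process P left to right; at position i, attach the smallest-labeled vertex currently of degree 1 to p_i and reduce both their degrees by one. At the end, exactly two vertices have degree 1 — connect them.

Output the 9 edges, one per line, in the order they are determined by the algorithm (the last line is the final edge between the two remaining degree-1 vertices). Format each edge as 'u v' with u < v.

Initial degrees: {1:1, 2:2, 3:3, 4:1, 5:1, 6:1, 7:1, 8:3, 9:1, 10:4}
Step 1: smallest deg-1 vertex = 1, p_1 = 10. Add edge {1,10}. Now deg[1]=0, deg[10]=3.
Step 2: smallest deg-1 vertex = 4, p_2 = 10. Add edge {4,10}. Now deg[4]=0, deg[10]=2.
Step 3: smallest deg-1 vertex = 5, p_3 = 10. Add edge {5,10}. Now deg[5]=0, deg[10]=1.
Step 4: smallest deg-1 vertex = 6, p_4 = 2. Add edge {2,6}. Now deg[6]=0, deg[2]=1.
Step 5: smallest deg-1 vertex = 2, p_5 = 8. Add edge {2,8}. Now deg[2]=0, deg[8]=2.
Step 6: smallest deg-1 vertex = 7, p_6 = 3. Add edge {3,7}. Now deg[7]=0, deg[3]=2.
Step 7: smallest deg-1 vertex = 9, p_7 = 3. Add edge {3,9}. Now deg[9]=0, deg[3]=1.
Step 8: smallest deg-1 vertex = 3, p_8 = 8. Add edge {3,8}. Now deg[3]=0, deg[8]=1.
Final: two remaining deg-1 vertices are 8, 10. Add edge {8,10}.

Answer: 1 10
4 10
5 10
2 6
2 8
3 7
3 9
3 8
8 10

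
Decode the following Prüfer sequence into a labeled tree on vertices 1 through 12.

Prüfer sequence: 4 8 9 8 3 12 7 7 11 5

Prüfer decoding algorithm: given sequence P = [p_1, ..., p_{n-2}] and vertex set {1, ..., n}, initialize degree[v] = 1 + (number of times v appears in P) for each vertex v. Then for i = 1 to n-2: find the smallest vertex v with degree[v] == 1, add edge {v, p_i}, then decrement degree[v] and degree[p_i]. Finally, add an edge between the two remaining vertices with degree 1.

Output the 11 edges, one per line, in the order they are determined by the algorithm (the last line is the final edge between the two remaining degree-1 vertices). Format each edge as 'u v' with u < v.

Initial degrees: {1:1, 2:1, 3:2, 4:2, 5:2, 6:1, 7:3, 8:3, 9:2, 10:1, 11:2, 12:2}
Step 1: smallest deg-1 vertex = 1, p_1 = 4. Add edge {1,4}. Now deg[1]=0, deg[4]=1.
Step 2: smallest deg-1 vertex = 2, p_2 = 8. Add edge {2,8}. Now deg[2]=0, deg[8]=2.
Step 3: smallest deg-1 vertex = 4, p_3 = 9. Add edge {4,9}. Now deg[4]=0, deg[9]=1.
Step 4: smallest deg-1 vertex = 6, p_4 = 8. Add edge {6,8}. Now deg[6]=0, deg[8]=1.
Step 5: smallest deg-1 vertex = 8, p_5 = 3. Add edge {3,8}. Now deg[8]=0, deg[3]=1.
Step 6: smallest deg-1 vertex = 3, p_6 = 12. Add edge {3,12}. Now deg[3]=0, deg[12]=1.
Step 7: smallest deg-1 vertex = 9, p_7 = 7. Add edge {7,9}. Now deg[9]=0, deg[7]=2.
Step 8: smallest deg-1 vertex = 10, p_8 = 7. Add edge {7,10}. Now deg[10]=0, deg[7]=1.
Step 9: smallest deg-1 vertex = 7, p_9 = 11. Add edge {7,11}. Now deg[7]=0, deg[11]=1.
Step 10: smallest deg-1 vertex = 11, p_10 = 5. Add edge {5,11}. Now deg[11]=0, deg[5]=1.
Final: two remaining deg-1 vertices are 5, 12. Add edge {5,12}.

Answer: 1 4
2 8
4 9
6 8
3 8
3 12
7 9
7 10
7 11
5 11
5 12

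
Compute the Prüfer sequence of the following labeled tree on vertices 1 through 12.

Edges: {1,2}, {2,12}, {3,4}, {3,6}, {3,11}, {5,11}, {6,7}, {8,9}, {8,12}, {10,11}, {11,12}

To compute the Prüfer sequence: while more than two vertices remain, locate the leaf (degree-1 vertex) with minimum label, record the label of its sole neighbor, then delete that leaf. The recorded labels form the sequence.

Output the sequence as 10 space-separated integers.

Step 1: leaves = {1,4,5,7,9,10}. Remove smallest leaf 1, emit neighbor 2.
Step 2: leaves = {2,4,5,7,9,10}. Remove smallest leaf 2, emit neighbor 12.
Step 3: leaves = {4,5,7,9,10}. Remove smallest leaf 4, emit neighbor 3.
Step 4: leaves = {5,7,9,10}. Remove smallest leaf 5, emit neighbor 11.
Step 5: leaves = {7,9,10}. Remove smallest leaf 7, emit neighbor 6.
Step 6: leaves = {6,9,10}. Remove smallest leaf 6, emit neighbor 3.
Step 7: leaves = {3,9,10}. Remove smallest leaf 3, emit neighbor 11.
Step 8: leaves = {9,10}. Remove smallest leaf 9, emit neighbor 8.
Step 9: leaves = {8,10}. Remove smallest leaf 8, emit neighbor 12.
Step 10: leaves = {10,12}. Remove smallest leaf 10, emit neighbor 11.
Done: 2 vertices remain (11, 12). Sequence = [2 12 3 11 6 3 11 8 12 11]

Answer: 2 12 3 11 6 3 11 8 12 11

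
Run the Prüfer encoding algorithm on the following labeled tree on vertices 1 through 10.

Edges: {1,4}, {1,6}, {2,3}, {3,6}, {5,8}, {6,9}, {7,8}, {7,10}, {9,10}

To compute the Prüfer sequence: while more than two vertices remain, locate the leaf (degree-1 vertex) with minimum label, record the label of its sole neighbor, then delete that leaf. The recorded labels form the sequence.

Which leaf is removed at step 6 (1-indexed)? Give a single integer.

Step 1: current leaves = {2,4,5}. Remove leaf 2 (neighbor: 3).
Step 2: current leaves = {3,4,5}. Remove leaf 3 (neighbor: 6).
Step 3: current leaves = {4,5}. Remove leaf 4 (neighbor: 1).
Step 4: current leaves = {1,5}. Remove leaf 1 (neighbor: 6).
Step 5: current leaves = {5,6}. Remove leaf 5 (neighbor: 8).
Step 6: current leaves = {6,8}. Remove leaf 6 (neighbor: 9).

Answer: 6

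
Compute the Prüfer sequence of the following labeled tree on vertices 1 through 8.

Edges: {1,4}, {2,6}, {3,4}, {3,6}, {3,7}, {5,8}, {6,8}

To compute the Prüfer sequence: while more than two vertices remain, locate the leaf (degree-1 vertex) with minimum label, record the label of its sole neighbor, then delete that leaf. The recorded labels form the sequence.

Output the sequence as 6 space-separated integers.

Step 1: leaves = {1,2,5,7}. Remove smallest leaf 1, emit neighbor 4.
Step 2: leaves = {2,4,5,7}. Remove smallest leaf 2, emit neighbor 6.
Step 3: leaves = {4,5,7}. Remove smallest leaf 4, emit neighbor 3.
Step 4: leaves = {5,7}. Remove smallest leaf 5, emit neighbor 8.
Step 5: leaves = {7,8}. Remove smallest leaf 7, emit neighbor 3.
Step 6: leaves = {3,8}. Remove smallest leaf 3, emit neighbor 6.
Done: 2 vertices remain (6, 8). Sequence = [4 6 3 8 3 6]

Answer: 4 6 3 8 3 6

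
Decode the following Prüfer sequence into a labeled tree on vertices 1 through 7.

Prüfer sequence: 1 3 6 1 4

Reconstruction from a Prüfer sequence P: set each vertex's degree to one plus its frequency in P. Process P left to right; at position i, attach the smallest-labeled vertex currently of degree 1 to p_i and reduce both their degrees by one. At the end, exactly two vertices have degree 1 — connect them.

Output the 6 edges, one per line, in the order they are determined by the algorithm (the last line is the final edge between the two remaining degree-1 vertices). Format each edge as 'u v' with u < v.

Initial degrees: {1:3, 2:1, 3:2, 4:2, 5:1, 6:2, 7:1}
Step 1: smallest deg-1 vertex = 2, p_1 = 1. Add edge {1,2}. Now deg[2]=0, deg[1]=2.
Step 2: smallest deg-1 vertex = 5, p_2 = 3. Add edge {3,5}. Now deg[5]=0, deg[3]=1.
Step 3: smallest deg-1 vertex = 3, p_3 = 6. Add edge {3,6}. Now deg[3]=0, deg[6]=1.
Step 4: smallest deg-1 vertex = 6, p_4 = 1. Add edge {1,6}. Now deg[6]=0, deg[1]=1.
Step 5: smallest deg-1 vertex = 1, p_5 = 4. Add edge {1,4}. Now deg[1]=0, deg[4]=1.
Final: two remaining deg-1 vertices are 4, 7. Add edge {4,7}.

Answer: 1 2
3 5
3 6
1 6
1 4
4 7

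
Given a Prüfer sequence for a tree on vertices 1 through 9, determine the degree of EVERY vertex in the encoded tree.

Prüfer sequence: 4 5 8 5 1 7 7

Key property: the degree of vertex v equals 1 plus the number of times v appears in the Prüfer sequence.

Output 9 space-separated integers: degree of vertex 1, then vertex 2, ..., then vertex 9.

p_1 = 4: count[4] becomes 1
p_2 = 5: count[5] becomes 1
p_3 = 8: count[8] becomes 1
p_4 = 5: count[5] becomes 2
p_5 = 1: count[1] becomes 1
p_6 = 7: count[7] becomes 1
p_7 = 7: count[7] becomes 2
Degrees (1 + count): deg[1]=1+1=2, deg[2]=1+0=1, deg[3]=1+0=1, deg[4]=1+1=2, deg[5]=1+2=3, deg[6]=1+0=1, deg[7]=1+2=3, deg[8]=1+1=2, deg[9]=1+0=1

Answer: 2 1 1 2 3 1 3 2 1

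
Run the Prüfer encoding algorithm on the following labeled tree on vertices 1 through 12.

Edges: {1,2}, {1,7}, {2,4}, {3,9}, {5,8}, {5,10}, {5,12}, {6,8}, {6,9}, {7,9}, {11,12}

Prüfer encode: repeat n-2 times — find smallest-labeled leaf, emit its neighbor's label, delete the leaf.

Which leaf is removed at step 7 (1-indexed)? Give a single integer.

Step 1: current leaves = {3,4,10,11}. Remove leaf 3 (neighbor: 9).
Step 2: current leaves = {4,10,11}. Remove leaf 4 (neighbor: 2).
Step 3: current leaves = {2,10,11}. Remove leaf 2 (neighbor: 1).
Step 4: current leaves = {1,10,11}. Remove leaf 1 (neighbor: 7).
Step 5: current leaves = {7,10,11}. Remove leaf 7 (neighbor: 9).
Step 6: current leaves = {9,10,11}. Remove leaf 9 (neighbor: 6).
Step 7: current leaves = {6,10,11}. Remove leaf 6 (neighbor: 8).

Answer: 6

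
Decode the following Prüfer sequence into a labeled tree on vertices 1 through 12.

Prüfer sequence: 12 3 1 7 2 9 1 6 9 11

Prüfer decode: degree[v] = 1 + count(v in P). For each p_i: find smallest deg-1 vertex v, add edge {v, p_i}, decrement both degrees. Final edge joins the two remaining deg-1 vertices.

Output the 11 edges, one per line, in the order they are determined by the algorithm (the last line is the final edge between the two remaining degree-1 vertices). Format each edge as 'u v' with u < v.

Answer: 4 12
3 5
1 3
7 8
2 7
2 9
1 10
1 6
6 9
9 11
11 12

Derivation:
Initial degrees: {1:3, 2:2, 3:2, 4:1, 5:1, 6:2, 7:2, 8:1, 9:3, 10:1, 11:2, 12:2}
Step 1: smallest deg-1 vertex = 4, p_1 = 12. Add edge {4,12}. Now deg[4]=0, deg[12]=1.
Step 2: smallest deg-1 vertex = 5, p_2 = 3. Add edge {3,5}. Now deg[5]=0, deg[3]=1.
Step 3: smallest deg-1 vertex = 3, p_3 = 1. Add edge {1,3}. Now deg[3]=0, deg[1]=2.
Step 4: smallest deg-1 vertex = 8, p_4 = 7. Add edge {7,8}. Now deg[8]=0, deg[7]=1.
Step 5: smallest deg-1 vertex = 7, p_5 = 2. Add edge {2,7}. Now deg[7]=0, deg[2]=1.
Step 6: smallest deg-1 vertex = 2, p_6 = 9. Add edge {2,9}. Now deg[2]=0, deg[9]=2.
Step 7: smallest deg-1 vertex = 10, p_7 = 1. Add edge {1,10}. Now deg[10]=0, deg[1]=1.
Step 8: smallest deg-1 vertex = 1, p_8 = 6. Add edge {1,6}. Now deg[1]=0, deg[6]=1.
Step 9: smallest deg-1 vertex = 6, p_9 = 9. Add edge {6,9}. Now deg[6]=0, deg[9]=1.
Step 10: smallest deg-1 vertex = 9, p_10 = 11. Add edge {9,11}. Now deg[9]=0, deg[11]=1.
Final: two remaining deg-1 vertices are 11, 12. Add edge {11,12}.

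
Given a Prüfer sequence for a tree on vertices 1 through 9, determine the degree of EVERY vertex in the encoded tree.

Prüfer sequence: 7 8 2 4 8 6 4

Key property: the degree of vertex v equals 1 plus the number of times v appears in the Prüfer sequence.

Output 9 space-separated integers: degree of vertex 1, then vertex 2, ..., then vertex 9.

Answer: 1 2 1 3 1 2 2 3 1

Derivation:
p_1 = 7: count[7] becomes 1
p_2 = 8: count[8] becomes 1
p_3 = 2: count[2] becomes 1
p_4 = 4: count[4] becomes 1
p_5 = 8: count[8] becomes 2
p_6 = 6: count[6] becomes 1
p_7 = 4: count[4] becomes 2
Degrees (1 + count): deg[1]=1+0=1, deg[2]=1+1=2, deg[3]=1+0=1, deg[4]=1+2=3, deg[5]=1+0=1, deg[6]=1+1=2, deg[7]=1+1=2, deg[8]=1+2=3, deg[9]=1+0=1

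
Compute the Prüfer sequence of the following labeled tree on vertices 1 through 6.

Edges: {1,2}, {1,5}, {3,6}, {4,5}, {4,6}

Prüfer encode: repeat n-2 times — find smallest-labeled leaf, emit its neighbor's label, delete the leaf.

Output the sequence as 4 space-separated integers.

Step 1: leaves = {2,3}. Remove smallest leaf 2, emit neighbor 1.
Step 2: leaves = {1,3}. Remove smallest leaf 1, emit neighbor 5.
Step 3: leaves = {3,5}. Remove smallest leaf 3, emit neighbor 6.
Step 4: leaves = {5,6}. Remove smallest leaf 5, emit neighbor 4.
Done: 2 vertices remain (4, 6). Sequence = [1 5 6 4]

Answer: 1 5 6 4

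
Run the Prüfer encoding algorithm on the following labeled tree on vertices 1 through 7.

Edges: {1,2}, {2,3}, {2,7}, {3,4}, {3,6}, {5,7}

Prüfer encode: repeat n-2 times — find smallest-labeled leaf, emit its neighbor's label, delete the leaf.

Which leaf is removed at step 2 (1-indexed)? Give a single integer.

Answer: 4

Derivation:
Step 1: current leaves = {1,4,5,6}. Remove leaf 1 (neighbor: 2).
Step 2: current leaves = {4,5,6}. Remove leaf 4 (neighbor: 3).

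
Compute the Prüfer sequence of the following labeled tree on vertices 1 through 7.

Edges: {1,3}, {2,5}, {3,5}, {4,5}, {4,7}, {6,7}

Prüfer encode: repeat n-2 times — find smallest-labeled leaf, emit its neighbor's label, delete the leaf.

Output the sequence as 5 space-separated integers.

Answer: 3 5 5 4 7

Derivation:
Step 1: leaves = {1,2,6}. Remove smallest leaf 1, emit neighbor 3.
Step 2: leaves = {2,3,6}. Remove smallest leaf 2, emit neighbor 5.
Step 3: leaves = {3,6}. Remove smallest leaf 3, emit neighbor 5.
Step 4: leaves = {5,6}. Remove smallest leaf 5, emit neighbor 4.
Step 5: leaves = {4,6}. Remove smallest leaf 4, emit neighbor 7.
Done: 2 vertices remain (6, 7). Sequence = [3 5 5 4 7]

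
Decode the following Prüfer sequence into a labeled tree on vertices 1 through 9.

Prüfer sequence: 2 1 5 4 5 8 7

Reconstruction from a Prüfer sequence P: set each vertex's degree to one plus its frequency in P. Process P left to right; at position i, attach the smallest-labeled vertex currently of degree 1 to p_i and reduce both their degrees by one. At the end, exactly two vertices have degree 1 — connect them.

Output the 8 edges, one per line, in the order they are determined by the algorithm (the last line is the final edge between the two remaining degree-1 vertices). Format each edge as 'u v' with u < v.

Initial degrees: {1:2, 2:2, 3:1, 4:2, 5:3, 6:1, 7:2, 8:2, 9:1}
Step 1: smallest deg-1 vertex = 3, p_1 = 2. Add edge {2,3}. Now deg[3]=0, deg[2]=1.
Step 2: smallest deg-1 vertex = 2, p_2 = 1. Add edge {1,2}. Now deg[2]=0, deg[1]=1.
Step 3: smallest deg-1 vertex = 1, p_3 = 5. Add edge {1,5}. Now deg[1]=0, deg[5]=2.
Step 4: smallest deg-1 vertex = 6, p_4 = 4. Add edge {4,6}. Now deg[6]=0, deg[4]=1.
Step 5: smallest deg-1 vertex = 4, p_5 = 5. Add edge {4,5}. Now deg[4]=0, deg[5]=1.
Step 6: smallest deg-1 vertex = 5, p_6 = 8. Add edge {5,8}. Now deg[5]=0, deg[8]=1.
Step 7: smallest deg-1 vertex = 8, p_7 = 7. Add edge {7,8}. Now deg[8]=0, deg[7]=1.
Final: two remaining deg-1 vertices are 7, 9. Add edge {7,9}.

Answer: 2 3
1 2
1 5
4 6
4 5
5 8
7 8
7 9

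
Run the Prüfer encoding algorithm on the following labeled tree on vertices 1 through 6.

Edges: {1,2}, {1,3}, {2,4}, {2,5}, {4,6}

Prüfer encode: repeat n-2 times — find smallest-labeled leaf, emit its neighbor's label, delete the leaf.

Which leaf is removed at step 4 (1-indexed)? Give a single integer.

Step 1: current leaves = {3,5,6}. Remove leaf 3 (neighbor: 1).
Step 2: current leaves = {1,5,6}. Remove leaf 1 (neighbor: 2).
Step 3: current leaves = {5,6}. Remove leaf 5 (neighbor: 2).
Step 4: current leaves = {2,6}. Remove leaf 2 (neighbor: 4).

Answer: 2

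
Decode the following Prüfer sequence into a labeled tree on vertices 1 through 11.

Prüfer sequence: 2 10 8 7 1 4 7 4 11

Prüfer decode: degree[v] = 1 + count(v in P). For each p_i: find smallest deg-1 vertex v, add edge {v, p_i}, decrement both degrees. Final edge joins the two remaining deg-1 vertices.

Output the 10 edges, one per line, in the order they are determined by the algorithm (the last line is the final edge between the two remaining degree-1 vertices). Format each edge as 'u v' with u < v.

Answer: 2 3
2 10
5 8
6 7
1 8
1 4
7 9
4 7
4 11
10 11

Derivation:
Initial degrees: {1:2, 2:2, 3:1, 4:3, 5:1, 6:1, 7:3, 8:2, 9:1, 10:2, 11:2}
Step 1: smallest deg-1 vertex = 3, p_1 = 2. Add edge {2,3}. Now deg[3]=0, deg[2]=1.
Step 2: smallest deg-1 vertex = 2, p_2 = 10. Add edge {2,10}. Now deg[2]=0, deg[10]=1.
Step 3: smallest deg-1 vertex = 5, p_3 = 8. Add edge {5,8}. Now deg[5]=0, deg[8]=1.
Step 4: smallest deg-1 vertex = 6, p_4 = 7. Add edge {6,7}. Now deg[6]=0, deg[7]=2.
Step 5: smallest deg-1 vertex = 8, p_5 = 1. Add edge {1,8}. Now deg[8]=0, deg[1]=1.
Step 6: smallest deg-1 vertex = 1, p_6 = 4. Add edge {1,4}. Now deg[1]=0, deg[4]=2.
Step 7: smallest deg-1 vertex = 9, p_7 = 7. Add edge {7,9}. Now deg[9]=0, deg[7]=1.
Step 8: smallest deg-1 vertex = 7, p_8 = 4. Add edge {4,7}. Now deg[7]=0, deg[4]=1.
Step 9: smallest deg-1 vertex = 4, p_9 = 11. Add edge {4,11}. Now deg[4]=0, deg[11]=1.
Final: two remaining deg-1 vertices are 10, 11. Add edge {10,11}.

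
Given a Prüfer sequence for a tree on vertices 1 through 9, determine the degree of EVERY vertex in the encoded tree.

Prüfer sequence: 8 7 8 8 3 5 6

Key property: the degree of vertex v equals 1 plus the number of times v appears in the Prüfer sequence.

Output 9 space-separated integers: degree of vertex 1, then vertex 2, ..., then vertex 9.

Answer: 1 1 2 1 2 2 2 4 1

Derivation:
p_1 = 8: count[8] becomes 1
p_2 = 7: count[7] becomes 1
p_3 = 8: count[8] becomes 2
p_4 = 8: count[8] becomes 3
p_5 = 3: count[3] becomes 1
p_6 = 5: count[5] becomes 1
p_7 = 6: count[6] becomes 1
Degrees (1 + count): deg[1]=1+0=1, deg[2]=1+0=1, deg[3]=1+1=2, deg[4]=1+0=1, deg[5]=1+1=2, deg[6]=1+1=2, deg[7]=1+1=2, deg[8]=1+3=4, deg[9]=1+0=1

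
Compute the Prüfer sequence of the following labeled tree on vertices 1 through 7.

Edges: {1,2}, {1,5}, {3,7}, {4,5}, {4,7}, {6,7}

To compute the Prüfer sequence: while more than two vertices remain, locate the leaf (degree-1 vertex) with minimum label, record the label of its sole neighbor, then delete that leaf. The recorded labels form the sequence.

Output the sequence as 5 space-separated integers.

Step 1: leaves = {2,3,6}. Remove smallest leaf 2, emit neighbor 1.
Step 2: leaves = {1,3,6}. Remove smallest leaf 1, emit neighbor 5.
Step 3: leaves = {3,5,6}. Remove smallest leaf 3, emit neighbor 7.
Step 4: leaves = {5,6}. Remove smallest leaf 5, emit neighbor 4.
Step 5: leaves = {4,6}. Remove smallest leaf 4, emit neighbor 7.
Done: 2 vertices remain (6, 7). Sequence = [1 5 7 4 7]

Answer: 1 5 7 4 7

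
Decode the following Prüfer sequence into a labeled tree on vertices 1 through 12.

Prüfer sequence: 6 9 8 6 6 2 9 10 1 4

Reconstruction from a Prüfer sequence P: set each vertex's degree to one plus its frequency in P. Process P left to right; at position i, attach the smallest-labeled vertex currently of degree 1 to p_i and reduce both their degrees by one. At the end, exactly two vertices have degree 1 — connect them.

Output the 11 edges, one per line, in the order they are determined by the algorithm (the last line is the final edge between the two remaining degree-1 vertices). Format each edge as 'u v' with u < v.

Answer: 3 6
5 9
7 8
6 8
6 11
2 6
2 9
9 10
1 10
1 4
4 12

Derivation:
Initial degrees: {1:2, 2:2, 3:1, 4:2, 5:1, 6:4, 7:1, 8:2, 9:3, 10:2, 11:1, 12:1}
Step 1: smallest deg-1 vertex = 3, p_1 = 6. Add edge {3,6}. Now deg[3]=0, deg[6]=3.
Step 2: smallest deg-1 vertex = 5, p_2 = 9. Add edge {5,9}. Now deg[5]=0, deg[9]=2.
Step 3: smallest deg-1 vertex = 7, p_3 = 8. Add edge {7,8}. Now deg[7]=0, deg[8]=1.
Step 4: smallest deg-1 vertex = 8, p_4 = 6. Add edge {6,8}. Now deg[8]=0, deg[6]=2.
Step 5: smallest deg-1 vertex = 11, p_5 = 6. Add edge {6,11}. Now deg[11]=0, deg[6]=1.
Step 6: smallest deg-1 vertex = 6, p_6 = 2. Add edge {2,6}. Now deg[6]=0, deg[2]=1.
Step 7: smallest deg-1 vertex = 2, p_7 = 9. Add edge {2,9}. Now deg[2]=0, deg[9]=1.
Step 8: smallest deg-1 vertex = 9, p_8 = 10. Add edge {9,10}. Now deg[9]=0, deg[10]=1.
Step 9: smallest deg-1 vertex = 10, p_9 = 1. Add edge {1,10}. Now deg[10]=0, deg[1]=1.
Step 10: smallest deg-1 vertex = 1, p_10 = 4. Add edge {1,4}. Now deg[1]=0, deg[4]=1.
Final: two remaining deg-1 vertices are 4, 12. Add edge {4,12}.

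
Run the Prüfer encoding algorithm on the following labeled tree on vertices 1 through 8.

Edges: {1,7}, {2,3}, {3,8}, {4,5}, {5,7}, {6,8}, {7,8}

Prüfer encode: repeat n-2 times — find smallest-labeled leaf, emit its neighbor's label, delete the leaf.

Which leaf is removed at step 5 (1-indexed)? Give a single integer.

Step 1: current leaves = {1,2,4,6}. Remove leaf 1 (neighbor: 7).
Step 2: current leaves = {2,4,6}. Remove leaf 2 (neighbor: 3).
Step 3: current leaves = {3,4,6}. Remove leaf 3 (neighbor: 8).
Step 4: current leaves = {4,6}. Remove leaf 4 (neighbor: 5).
Step 5: current leaves = {5,6}. Remove leaf 5 (neighbor: 7).

Answer: 5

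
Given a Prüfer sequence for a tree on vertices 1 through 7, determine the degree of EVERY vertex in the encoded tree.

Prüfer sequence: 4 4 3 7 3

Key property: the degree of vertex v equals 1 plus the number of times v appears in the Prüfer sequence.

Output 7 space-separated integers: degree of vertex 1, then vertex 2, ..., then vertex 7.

Answer: 1 1 3 3 1 1 2

Derivation:
p_1 = 4: count[4] becomes 1
p_2 = 4: count[4] becomes 2
p_3 = 3: count[3] becomes 1
p_4 = 7: count[7] becomes 1
p_5 = 3: count[3] becomes 2
Degrees (1 + count): deg[1]=1+0=1, deg[2]=1+0=1, deg[3]=1+2=3, deg[4]=1+2=3, deg[5]=1+0=1, deg[6]=1+0=1, deg[7]=1+1=2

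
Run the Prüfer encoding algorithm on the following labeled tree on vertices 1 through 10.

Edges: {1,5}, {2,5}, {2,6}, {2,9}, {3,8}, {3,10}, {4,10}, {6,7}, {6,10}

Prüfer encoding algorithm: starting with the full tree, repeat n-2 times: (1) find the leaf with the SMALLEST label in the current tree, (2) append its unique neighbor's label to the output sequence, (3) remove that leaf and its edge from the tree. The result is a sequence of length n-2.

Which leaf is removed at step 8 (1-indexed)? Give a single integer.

Answer: 2

Derivation:
Step 1: current leaves = {1,4,7,8,9}. Remove leaf 1 (neighbor: 5).
Step 2: current leaves = {4,5,7,8,9}. Remove leaf 4 (neighbor: 10).
Step 3: current leaves = {5,7,8,9}. Remove leaf 5 (neighbor: 2).
Step 4: current leaves = {7,8,9}. Remove leaf 7 (neighbor: 6).
Step 5: current leaves = {8,9}. Remove leaf 8 (neighbor: 3).
Step 6: current leaves = {3,9}. Remove leaf 3 (neighbor: 10).
Step 7: current leaves = {9,10}. Remove leaf 9 (neighbor: 2).
Step 8: current leaves = {2,10}. Remove leaf 2 (neighbor: 6).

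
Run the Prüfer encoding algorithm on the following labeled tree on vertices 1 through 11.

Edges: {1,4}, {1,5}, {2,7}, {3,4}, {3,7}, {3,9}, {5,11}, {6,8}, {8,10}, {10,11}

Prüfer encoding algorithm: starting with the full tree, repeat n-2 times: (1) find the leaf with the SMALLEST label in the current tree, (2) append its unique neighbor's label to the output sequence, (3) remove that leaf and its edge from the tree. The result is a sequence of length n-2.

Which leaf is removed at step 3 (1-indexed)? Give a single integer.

Answer: 7

Derivation:
Step 1: current leaves = {2,6,9}. Remove leaf 2 (neighbor: 7).
Step 2: current leaves = {6,7,9}. Remove leaf 6 (neighbor: 8).
Step 3: current leaves = {7,8,9}. Remove leaf 7 (neighbor: 3).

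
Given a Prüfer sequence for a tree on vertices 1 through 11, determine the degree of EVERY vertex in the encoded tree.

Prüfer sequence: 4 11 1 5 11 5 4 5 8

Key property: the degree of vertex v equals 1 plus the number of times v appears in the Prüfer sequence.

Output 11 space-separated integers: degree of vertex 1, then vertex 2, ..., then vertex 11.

p_1 = 4: count[4] becomes 1
p_2 = 11: count[11] becomes 1
p_3 = 1: count[1] becomes 1
p_4 = 5: count[5] becomes 1
p_5 = 11: count[11] becomes 2
p_6 = 5: count[5] becomes 2
p_7 = 4: count[4] becomes 2
p_8 = 5: count[5] becomes 3
p_9 = 8: count[8] becomes 1
Degrees (1 + count): deg[1]=1+1=2, deg[2]=1+0=1, deg[3]=1+0=1, deg[4]=1+2=3, deg[5]=1+3=4, deg[6]=1+0=1, deg[7]=1+0=1, deg[8]=1+1=2, deg[9]=1+0=1, deg[10]=1+0=1, deg[11]=1+2=3

Answer: 2 1 1 3 4 1 1 2 1 1 3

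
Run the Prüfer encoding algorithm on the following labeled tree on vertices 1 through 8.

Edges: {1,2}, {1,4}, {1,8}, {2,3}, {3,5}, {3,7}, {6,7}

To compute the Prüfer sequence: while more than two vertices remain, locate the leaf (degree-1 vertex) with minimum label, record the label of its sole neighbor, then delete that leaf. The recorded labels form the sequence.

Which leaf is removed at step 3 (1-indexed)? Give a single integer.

Answer: 6

Derivation:
Step 1: current leaves = {4,5,6,8}. Remove leaf 4 (neighbor: 1).
Step 2: current leaves = {5,6,8}. Remove leaf 5 (neighbor: 3).
Step 3: current leaves = {6,8}. Remove leaf 6 (neighbor: 7).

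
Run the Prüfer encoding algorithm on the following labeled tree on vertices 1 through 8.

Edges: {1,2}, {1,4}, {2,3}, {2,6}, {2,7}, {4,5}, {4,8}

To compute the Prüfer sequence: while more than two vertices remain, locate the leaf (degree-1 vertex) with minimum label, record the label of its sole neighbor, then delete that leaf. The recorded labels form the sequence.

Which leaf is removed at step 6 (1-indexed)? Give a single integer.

Answer: 1

Derivation:
Step 1: current leaves = {3,5,6,7,8}. Remove leaf 3 (neighbor: 2).
Step 2: current leaves = {5,6,7,8}. Remove leaf 5 (neighbor: 4).
Step 3: current leaves = {6,7,8}. Remove leaf 6 (neighbor: 2).
Step 4: current leaves = {7,8}. Remove leaf 7 (neighbor: 2).
Step 5: current leaves = {2,8}. Remove leaf 2 (neighbor: 1).
Step 6: current leaves = {1,8}. Remove leaf 1 (neighbor: 4).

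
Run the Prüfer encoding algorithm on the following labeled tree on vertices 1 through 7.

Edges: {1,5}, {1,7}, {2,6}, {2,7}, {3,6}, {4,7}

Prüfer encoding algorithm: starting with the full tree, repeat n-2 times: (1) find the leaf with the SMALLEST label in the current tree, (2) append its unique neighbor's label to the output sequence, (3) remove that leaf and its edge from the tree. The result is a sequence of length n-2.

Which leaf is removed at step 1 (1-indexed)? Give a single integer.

Answer: 3

Derivation:
Step 1: current leaves = {3,4,5}. Remove leaf 3 (neighbor: 6).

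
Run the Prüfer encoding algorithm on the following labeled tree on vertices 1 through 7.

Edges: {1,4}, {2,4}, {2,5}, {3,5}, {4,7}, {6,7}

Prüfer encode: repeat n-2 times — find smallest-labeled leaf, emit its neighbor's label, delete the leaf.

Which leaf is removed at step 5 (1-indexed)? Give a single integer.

Answer: 4

Derivation:
Step 1: current leaves = {1,3,6}. Remove leaf 1 (neighbor: 4).
Step 2: current leaves = {3,6}. Remove leaf 3 (neighbor: 5).
Step 3: current leaves = {5,6}. Remove leaf 5 (neighbor: 2).
Step 4: current leaves = {2,6}. Remove leaf 2 (neighbor: 4).
Step 5: current leaves = {4,6}. Remove leaf 4 (neighbor: 7).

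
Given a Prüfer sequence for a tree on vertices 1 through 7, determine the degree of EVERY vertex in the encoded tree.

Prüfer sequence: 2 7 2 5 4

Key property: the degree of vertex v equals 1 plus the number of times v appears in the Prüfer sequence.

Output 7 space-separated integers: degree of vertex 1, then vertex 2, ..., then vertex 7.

Answer: 1 3 1 2 2 1 2

Derivation:
p_1 = 2: count[2] becomes 1
p_2 = 7: count[7] becomes 1
p_3 = 2: count[2] becomes 2
p_4 = 5: count[5] becomes 1
p_5 = 4: count[4] becomes 1
Degrees (1 + count): deg[1]=1+0=1, deg[2]=1+2=3, deg[3]=1+0=1, deg[4]=1+1=2, deg[5]=1+1=2, deg[6]=1+0=1, deg[7]=1+1=2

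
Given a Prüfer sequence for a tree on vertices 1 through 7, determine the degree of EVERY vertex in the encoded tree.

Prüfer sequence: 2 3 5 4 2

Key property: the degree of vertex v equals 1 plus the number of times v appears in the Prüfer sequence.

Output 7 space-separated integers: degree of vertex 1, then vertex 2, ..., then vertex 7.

Answer: 1 3 2 2 2 1 1

Derivation:
p_1 = 2: count[2] becomes 1
p_2 = 3: count[3] becomes 1
p_3 = 5: count[5] becomes 1
p_4 = 4: count[4] becomes 1
p_5 = 2: count[2] becomes 2
Degrees (1 + count): deg[1]=1+0=1, deg[2]=1+2=3, deg[3]=1+1=2, deg[4]=1+1=2, deg[5]=1+1=2, deg[6]=1+0=1, deg[7]=1+0=1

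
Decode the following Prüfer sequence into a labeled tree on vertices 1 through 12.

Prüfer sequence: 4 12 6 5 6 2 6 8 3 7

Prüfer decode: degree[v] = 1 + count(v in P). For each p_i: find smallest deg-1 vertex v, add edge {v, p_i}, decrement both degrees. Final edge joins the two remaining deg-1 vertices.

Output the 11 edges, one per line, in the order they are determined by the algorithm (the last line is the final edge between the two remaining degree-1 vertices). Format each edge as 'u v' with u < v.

Initial degrees: {1:1, 2:2, 3:2, 4:2, 5:2, 6:4, 7:2, 8:2, 9:1, 10:1, 11:1, 12:2}
Step 1: smallest deg-1 vertex = 1, p_1 = 4. Add edge {1,4}. Now deg[1]=0, deg[4]=1.
Step 2: smallest deg-1 vertex = 4, p_2 = 12. Add edge {4,12}. Now deg[4]=0, deg[12]=1.
Step 3: smallest deg-1 vertex = 9, p_3 = 6. Add edge {6,9}. Now deg[9]=0, deg[6]=3.
Step 4: smallest deg-1 vertex = 10, p_4 = 5. Add edge {5,10}. Now deg[10]=0, deg[5]=1.
Step 5: smallest deg-1 vertex = 5, p_5 = 6. Add edge {5,6}. Now deg[5]=0, deg[6]=2.
Step 6: smallest deg-1 vertex = 11, p_6 = 2. Add edge {2,11}. Now deg[11]=0, deg[2]=1.
Step 7: smallest deg-1 vertex = 2, p_7 = 6. Add edge {2,6}. Now deg[2]=0, deg[6]=1.
Step 8: smallest deg-1 vertex = 6, p_8 = 8. Add edge {6,8}. Now deg[6]=0, deg[8]=1.
Step 9: smallest deg-1 vertex = 8, p_9 = 3. Add edge {3,8}. Now deg[8]=0, deg[3]=1.
Step 10: smallest deg-1 vertex = 3, p_10 = 7. Add edge {3,7}. Now deg[3]=0, deg[7]=1.
Final: two remaining deg-1 vertices are 7, 12. Add edge {7,12}.

Answer: 1 4
4 12
6 9
5 10
5 6
2 11
2 6
6 8
3 8
3 7
7 12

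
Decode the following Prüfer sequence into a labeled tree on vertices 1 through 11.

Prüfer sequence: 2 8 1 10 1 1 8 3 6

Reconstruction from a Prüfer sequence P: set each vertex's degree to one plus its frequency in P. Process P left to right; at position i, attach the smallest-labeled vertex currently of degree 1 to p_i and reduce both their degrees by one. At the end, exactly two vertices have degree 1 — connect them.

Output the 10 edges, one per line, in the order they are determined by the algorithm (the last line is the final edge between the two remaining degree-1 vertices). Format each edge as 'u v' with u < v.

Initial degrees: {1:4, 2:2, 3:2, 4:1, 5:1, 6:2, 7:1, 8:3, 9:1, 10:2, 11:1}
Step 1: smallest deg-1 vertex = 4, p_1 = 2. Add edge {2,4}. Now deg[4]=0, deg[2]=1.
Step 2: smallest deg-1 vertex = 2, p_2 = 8. Add edge {2,8}. Now deg[2]=0, deg[8]=2.
Step 3: smallest deg-1 vertex = 5, p_3 = 1. Add edge {1,5}. Now deg[5]=0, deg[1]=3.
Step 4: smallest deg-1 vertex = 7, p_4 = 10. Add edge {7,10}. Now deg[7]=0, deg[10]=1.
Step 5: smallest deg-1 vertex = 9, p_5 = 1. Add edge {1,9}. Now deg[9]=0, deg[1]=2.
Step 6: smallest deg-1 vertex = 10, p_6 = 1. Add edge {1,10}. Now deg[10]=0, deg[1]=1.
Step 7: smallest deg-1 vertex = 1, p_7 = 8. Add edge {1,8}. Now deg[1]=0, deg[8]=1.
Step 8: smallest deg-1 vertex = 8, p_8 = 3. Add edge {3,8}. Now deg[8]=0, deg[3]=1.
Step 9: smallest deg-1 vertex = 3, p_9 = 6. Add edge {3,6}. Now deg[3]=0, deg[6]=1.
Final: two remaining deg-1 vertices are 6, 11. Add edge {6,11}.

Answer: 2 4
2 8
1 5
7 10
1 9
1 10
1 8
3 8
3 6
6 11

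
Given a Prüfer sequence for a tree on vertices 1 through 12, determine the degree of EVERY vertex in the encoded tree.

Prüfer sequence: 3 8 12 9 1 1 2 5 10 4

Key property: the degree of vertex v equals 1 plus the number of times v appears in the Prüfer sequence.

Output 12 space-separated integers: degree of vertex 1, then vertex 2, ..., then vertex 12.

p_1 = 3: count[3] becomes 1
p_2 = 8: count[8] becomes 1
p_3 = 12: count[12] becomes 1
p_4 = 9: count[9] becomes 1
p_5 = 1: count[1] becomes 1
p_6 = 1: count[1] becomes 2
p_7 = 2: count[2] becomes 1
p_8 = 5: count[5] becomes 1
p_9 = 10: count[10] becomes 1
p_10 = 4: count[4] becomes 1
Degrees (1 + count): deg[1]=1+2=3, deg[2]=1+1=2, deg[3]=1+1=2, deg[4]=1+1=2, deg[5]=1+1=2, deg[6]=1+0=1, deg[7]=1+0=1, deg[8]=1+1=2, deg[9]=1+1=2, deg[10]=1+1=2, deg[11]=1+0=1, deg[12]=1+1=2

Answer: 3 2 2 2 2 1 1 2 2 2 1 2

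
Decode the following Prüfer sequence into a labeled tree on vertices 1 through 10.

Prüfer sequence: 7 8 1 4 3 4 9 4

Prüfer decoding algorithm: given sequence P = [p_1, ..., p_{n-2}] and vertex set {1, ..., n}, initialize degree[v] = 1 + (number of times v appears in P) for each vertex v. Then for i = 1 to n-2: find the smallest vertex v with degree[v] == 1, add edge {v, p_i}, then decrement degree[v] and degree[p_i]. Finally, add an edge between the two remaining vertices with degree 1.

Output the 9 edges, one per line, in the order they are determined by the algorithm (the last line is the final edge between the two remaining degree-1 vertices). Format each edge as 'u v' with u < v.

Answer: 2 7
5 8
1 6
1 4
3 7
3 4
8 9
4 9
4 10

Derivation:
Initial degrees: {1:2, 2:1, 3:2, 4:4, 5:1, 6:1, 7:2, 8:2, 9:2, 10:1}
Step 1: smallest deg-1 vertex = 2, p_1 = 7. Add edge {2,7}. Now deg[2]=0, deg[7]=1.
Step 2: smallest deg-1 vertex = 5, p_2 = 8. Add edge {5,8}. Now deg[5]=0, deg[8]=1.
Step 3: smallest deg-1 vertex = 6, p_3 = 1. Add edge {1,6}. Now deg[6]=0, deg[1]=1.
Step 4: smallest deg-1 vertex = 1, p_4 = 4. Add edge {1,4}. Now deg[1]=0, deg[4]=3.
Step 5: smallest deg-1 vertex = 7, p_5 = 3. Add edge {3,7}. Now deg[7]=0, deg[3]=1.
Step 6: smallest deg-1 vertex = 3, p_6 = 4. Add edge {3,4}. Now deg[3]=0, deg[4]=2.
Step 7: smallest deg-1 vertex = 8, p_7 = 9. Add edge {8,9}. Now deg[8]=0, deg[9]=1.
Step 8: smallest deg-1 vertex = 9, p_8 = 4. Add edge {4,9}. Now deg[9]=0, deg[4]=1.
Final: two remaining deg-1 vertices are 4, 10. Add edge {4,10}.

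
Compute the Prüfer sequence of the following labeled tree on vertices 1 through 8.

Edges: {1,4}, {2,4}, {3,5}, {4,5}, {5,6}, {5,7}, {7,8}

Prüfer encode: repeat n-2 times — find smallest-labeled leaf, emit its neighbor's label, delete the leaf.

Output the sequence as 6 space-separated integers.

Answer: 4 4 5 5 5 7

Derivation:
Step 1: leaves = {1,2,3,6,8}. Remove smallest leaf 1, emit neighbor 4.
Step 2: leaves = {2,3,6,8}. Remove smallest leaf 2, emit neighbor 4.
Step 3: leaves = {3,4,6,8}. Remove smallest leaf 3, emit neighbor 5.
Step 4: leaves = {4,6,8}. Remove smallest leaf 4, emit neighbor 5.
Step 5: leaves = {6,8}. Remove smallest leaf 6, emit neighbor 5.
Step 6: leaves = {5,8}. Remove smallest leaf 5, emit neighbor 7.
Done: 2 vertices remain (7, 8). Sequence = [4 4 5 5 5 7]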